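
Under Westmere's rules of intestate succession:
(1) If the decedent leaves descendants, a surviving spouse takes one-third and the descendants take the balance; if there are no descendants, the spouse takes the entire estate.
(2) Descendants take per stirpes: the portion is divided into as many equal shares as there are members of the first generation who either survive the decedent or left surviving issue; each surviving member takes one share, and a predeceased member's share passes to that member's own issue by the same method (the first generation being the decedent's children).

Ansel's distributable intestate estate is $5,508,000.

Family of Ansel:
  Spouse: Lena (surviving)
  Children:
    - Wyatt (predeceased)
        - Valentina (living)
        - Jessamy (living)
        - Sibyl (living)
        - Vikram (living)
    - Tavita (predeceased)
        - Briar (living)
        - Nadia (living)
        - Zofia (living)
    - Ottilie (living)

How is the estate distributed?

Lena: $1,836,000; Valentina: $306,000; Jessamy: $306,000; Sibyl: $306,000; Vikram: $306,000; Briar: $408,000; Nadia: $408,000; Zofia: $408,000; Ottilie: $1,224,000

Lena takes one-third of $5,508,000 = $1,836,000. The remaining $3,672,000 passes to the descendants.
The descendants' portion ($3,672,000) is divided into 3 shares of $1,224,000: Ottilie takes $1,224,000; Wyatt's $1,224,000 share passes to Wyatt's issue; Tavita's $1,224,000 share passes to Tavita's issue.
Wyatt's share ($1,224,000) is divided into 4 shares of $306,000: Valentina, Jessamy, Sibyl, and Vikram each take $306,000.
Tavita's share ($1,224,000) is divided into 3 shares of $408,000: Briar, Nadia, and Zofia each take $408,000.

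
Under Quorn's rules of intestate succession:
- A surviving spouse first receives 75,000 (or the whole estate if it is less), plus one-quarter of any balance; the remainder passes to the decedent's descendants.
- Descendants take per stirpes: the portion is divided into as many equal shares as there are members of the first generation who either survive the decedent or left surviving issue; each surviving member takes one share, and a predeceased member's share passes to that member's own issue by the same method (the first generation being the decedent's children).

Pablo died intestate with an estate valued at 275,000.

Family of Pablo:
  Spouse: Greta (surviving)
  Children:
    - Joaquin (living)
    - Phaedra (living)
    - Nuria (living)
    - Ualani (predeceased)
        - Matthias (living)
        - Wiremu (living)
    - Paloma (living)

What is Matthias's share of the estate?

Greta first takes 75,000, leaving a balance of 200,000. Greta then takes one-quarter of the balance (50,000), for a total of 125,000. The remaining 150,000 passes to the descendants.
The descendants' portion (150,000) is divided into 5 shares of 30,000: Joaquin, Phaedra, Nuria, and Paloma each take 30,000; Ualani's 30,000 share passes to Ualani's issue.
Ualani's share (30,000) is divided into 2 shares of 15,000: Matthias and Wiremu each take 15,000.

Matthias receives 15,000.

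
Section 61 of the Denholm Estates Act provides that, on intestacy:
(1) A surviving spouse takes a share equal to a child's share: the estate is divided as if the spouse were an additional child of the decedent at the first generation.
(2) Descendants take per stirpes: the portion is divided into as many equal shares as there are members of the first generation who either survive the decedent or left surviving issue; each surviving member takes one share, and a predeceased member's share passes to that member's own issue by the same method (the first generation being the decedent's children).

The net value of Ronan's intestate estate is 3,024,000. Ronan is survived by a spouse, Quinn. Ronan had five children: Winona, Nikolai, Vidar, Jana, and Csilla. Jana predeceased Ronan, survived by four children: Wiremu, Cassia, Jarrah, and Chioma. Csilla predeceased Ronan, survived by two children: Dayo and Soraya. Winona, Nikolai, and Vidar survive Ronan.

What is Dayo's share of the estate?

The spouse counts as an additional share at the children's level, so there are 6 primary shares of 504,000. Quinn takes one such share (504,000).
The children's combined portion (2,520,000) is divided into 5 shares of 504,000: Winona, Nikolai, and Vidar each take 504,000; Jana's 504,000 share passes to Jana's issue; Csilla's 504,000 share passes to Csilla's issue.
Jana's share (504,000) is divided into 4 shares of 126,000: Wiremu, Cassia, Jarrah, and Chioma each take 126,000.
Csilla's share (504,000) is divided into 2 shares of 252,000: Dayo and Soraya each take 252,000.

Dayo receives 252,000.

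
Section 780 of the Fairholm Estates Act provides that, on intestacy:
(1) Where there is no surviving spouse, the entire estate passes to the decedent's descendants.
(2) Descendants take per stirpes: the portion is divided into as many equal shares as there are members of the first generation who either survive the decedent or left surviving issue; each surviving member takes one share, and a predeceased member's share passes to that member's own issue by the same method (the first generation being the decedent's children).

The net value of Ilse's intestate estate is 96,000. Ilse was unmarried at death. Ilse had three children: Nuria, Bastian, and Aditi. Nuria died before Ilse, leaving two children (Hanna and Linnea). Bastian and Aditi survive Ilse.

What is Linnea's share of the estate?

The entire 96,000 passes to the descendants.
That amount (96,000) is divided into 3 shares of 32,000: Bastian and Aditi each take 32,000; Nuria's 32,000 share passes to Nuria's issue.
Nuria's share (32,000) is divided into 2 shares of 16,000: Hanna and Linnea each take 16,000.

Linnea receives 16,000.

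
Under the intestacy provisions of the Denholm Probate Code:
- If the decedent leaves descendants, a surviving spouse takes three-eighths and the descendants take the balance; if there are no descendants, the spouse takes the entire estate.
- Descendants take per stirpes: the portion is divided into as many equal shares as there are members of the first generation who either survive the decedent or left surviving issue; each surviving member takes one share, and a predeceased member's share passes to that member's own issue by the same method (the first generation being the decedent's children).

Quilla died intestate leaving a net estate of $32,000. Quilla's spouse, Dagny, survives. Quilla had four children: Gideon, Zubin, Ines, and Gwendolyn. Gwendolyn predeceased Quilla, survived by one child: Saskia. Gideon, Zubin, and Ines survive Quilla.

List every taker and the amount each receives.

Dagny takes three-eighths of $32,000 = $12,000. The remaining $20,000 passes to the descendants.
The descendants' portion ($20,000) is divided into 4 shares of $5,000: Gideon, Zubin, and Ines each take $5,000; Gwendolyn's $5,000 share passes to Gwendolyn's issue.
Gwendolyn's share ($5,000) passes entirely to Saskia.

Dagny: $12,000; Gideon: $5,000; Zubin: $5,000; Ines: $5,000; Saskia: $5,000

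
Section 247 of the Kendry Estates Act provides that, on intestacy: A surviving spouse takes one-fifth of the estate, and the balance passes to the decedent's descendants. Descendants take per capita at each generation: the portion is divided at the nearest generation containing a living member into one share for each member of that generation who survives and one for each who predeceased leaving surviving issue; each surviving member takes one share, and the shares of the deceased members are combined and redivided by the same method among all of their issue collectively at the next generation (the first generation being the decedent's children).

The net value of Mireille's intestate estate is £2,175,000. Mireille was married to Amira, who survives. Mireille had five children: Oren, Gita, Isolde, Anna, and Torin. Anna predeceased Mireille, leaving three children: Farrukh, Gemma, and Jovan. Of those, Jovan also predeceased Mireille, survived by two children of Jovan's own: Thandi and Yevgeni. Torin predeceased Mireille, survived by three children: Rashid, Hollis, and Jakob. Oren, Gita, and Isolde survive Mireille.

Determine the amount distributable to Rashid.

Rashid receives £116,000.

Amira takes one-fifth of £2,175,000 = £435,000. The remaining £1,740,000 passes to the descendants.
The descendants' portion (£1,740,000) is divided at the children's generation into 5 shares of £348,000. Oren, Gita, and Isolde each take £348,000. The 2 shares of the deceased (Anna and Torin) are combined into a pool of £696,000.
That pool (£696,000) is divided at the grandchildren's generation into 6 shares of £116,000. Farrukh, Gemma, Rashid, Hollis, and Jakob each take £116,000. The remaining share for the deceased Jovan (£116,000) is carried to the next generation.
That pool (£116,000) is divided at the great-grandchildren's generation equally among Thandi and Yevgeni: £58,000 each.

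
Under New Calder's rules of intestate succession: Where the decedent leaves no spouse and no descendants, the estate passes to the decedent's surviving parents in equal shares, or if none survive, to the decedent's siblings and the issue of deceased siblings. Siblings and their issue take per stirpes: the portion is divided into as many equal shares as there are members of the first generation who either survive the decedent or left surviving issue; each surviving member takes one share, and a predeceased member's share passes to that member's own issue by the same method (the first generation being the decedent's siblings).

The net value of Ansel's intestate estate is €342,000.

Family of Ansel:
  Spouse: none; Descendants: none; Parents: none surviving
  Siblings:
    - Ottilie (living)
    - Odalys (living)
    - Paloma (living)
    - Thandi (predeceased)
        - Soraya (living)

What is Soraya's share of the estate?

Soraya receives €85,500.

The entire €342,000 passes to the siblings and their issue.
That amount (€342,000) is divided into 4 shares of €85,500: Ottilie, Odalys, and Paloma each take €85,500; Thandi's €85,500 share passes to Thandi's issue.
Thandi's share (€85,500) passes entirely to Soraya.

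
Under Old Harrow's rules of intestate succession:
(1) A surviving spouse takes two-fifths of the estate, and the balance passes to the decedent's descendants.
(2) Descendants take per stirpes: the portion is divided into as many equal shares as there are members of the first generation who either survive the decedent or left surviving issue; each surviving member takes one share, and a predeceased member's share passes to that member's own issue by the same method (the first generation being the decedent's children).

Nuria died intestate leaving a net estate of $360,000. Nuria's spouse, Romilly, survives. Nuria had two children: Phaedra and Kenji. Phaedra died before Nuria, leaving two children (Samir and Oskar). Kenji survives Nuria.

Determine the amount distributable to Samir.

Samir receives $54,000.

Romilly takes two-fifths of $360,000 = $144,000. The remaining $216,000 passes to the descendants.
The descendants' portion ($216,000) is divided into 2 shares of $108,000: Kenji takes $108,000; Phaedra's $108,000 share passes to Phaedra's issue.
Phaedra's share ($108,000) is divided into 2 shares of $54,000: Samir and Oskar each take $54,000.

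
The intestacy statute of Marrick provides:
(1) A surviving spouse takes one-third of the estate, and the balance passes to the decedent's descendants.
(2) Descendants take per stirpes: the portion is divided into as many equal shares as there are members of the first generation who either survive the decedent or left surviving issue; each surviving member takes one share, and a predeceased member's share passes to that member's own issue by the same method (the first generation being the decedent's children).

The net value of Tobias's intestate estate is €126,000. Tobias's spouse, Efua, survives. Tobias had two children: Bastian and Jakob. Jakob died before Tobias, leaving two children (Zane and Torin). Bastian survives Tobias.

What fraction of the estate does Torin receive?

Torin receives 1/6 of the estate.

Efua takes one-third of €126,000 = €42,000. The remaining €84,000 passes to the descendants.
The descendants' portion (€84,000) is divided into 2 shares of €42,000: Bastian takes €42,000; Jakob's €42,000 share passes to Jakob's issue.
Jakob's share (€42,000) is divided into 2 shares of €21,000: Zane and Torin each take €21,000.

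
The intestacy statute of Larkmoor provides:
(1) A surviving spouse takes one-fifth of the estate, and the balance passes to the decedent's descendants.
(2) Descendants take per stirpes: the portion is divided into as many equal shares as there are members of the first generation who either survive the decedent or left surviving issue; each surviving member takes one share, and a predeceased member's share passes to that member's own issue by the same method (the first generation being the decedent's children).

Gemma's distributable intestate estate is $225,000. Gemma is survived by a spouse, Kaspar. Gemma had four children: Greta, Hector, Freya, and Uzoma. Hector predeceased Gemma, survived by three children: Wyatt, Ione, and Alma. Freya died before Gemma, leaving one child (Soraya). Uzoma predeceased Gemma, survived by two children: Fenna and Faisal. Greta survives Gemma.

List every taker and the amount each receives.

Kaspar: $45,000; Greta: $45,000; Wyatt: $15,000; Ione: $15,000; Alma: $15,000; Soraya: $45,000; Fenna: $22,500; Faisal: $22,500

Kaspar takes one-fifth of $225,000 = $45,000. The remaining $180,000 passes to the descendants.
The descendants' portion ($180,000) is divided into 4 shares of $45,000: Greta takes $45,000; Hector's $45,000 share passes to Hector's issue; Freya's $45,000 share passes to Freya's issue; Uzoma's $45,000 share passes to Uzoma's issue.
Hector's share ($45,000) is divided into 3 shares of $15,000: Wyatt, Ione, and Alma each take $15,000.
Freya's share ($45,000) passes entirely to Soraya.
Uzoma's share ($45,000) is divided into 2 shares of $22,500: Fenna and Faisal each take $22,500.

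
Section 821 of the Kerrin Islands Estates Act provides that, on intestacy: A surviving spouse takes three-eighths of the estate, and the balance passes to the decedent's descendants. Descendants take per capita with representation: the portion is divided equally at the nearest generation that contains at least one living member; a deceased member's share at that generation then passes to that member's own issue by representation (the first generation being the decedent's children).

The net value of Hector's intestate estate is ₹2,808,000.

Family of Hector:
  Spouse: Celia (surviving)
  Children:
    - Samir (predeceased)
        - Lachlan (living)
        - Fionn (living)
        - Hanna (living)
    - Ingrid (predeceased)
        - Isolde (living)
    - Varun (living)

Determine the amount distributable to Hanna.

Hanna receives ₹195,000.

Celia takes three-eighths of ₹2,808,000 = ₹1,053,000. The remaining ₹1,755,000 passes to the descendants.
The descendants' portion (₹1,755,000) is divided into 3 shares of ₹585,000: Varun takes ₹585,000; Samir's ₹585,000 share passes to Samir's issue; Ingrid's ₹585,000 share passes to Ingrid's issue.
Samir's share (₹585,000) is divided into 3 shares of ₹195,000: Lachlan, Fionn, and Hanna each take ₹195,000.
Ingrid's share (₹585,000) passes entirely to Isolde.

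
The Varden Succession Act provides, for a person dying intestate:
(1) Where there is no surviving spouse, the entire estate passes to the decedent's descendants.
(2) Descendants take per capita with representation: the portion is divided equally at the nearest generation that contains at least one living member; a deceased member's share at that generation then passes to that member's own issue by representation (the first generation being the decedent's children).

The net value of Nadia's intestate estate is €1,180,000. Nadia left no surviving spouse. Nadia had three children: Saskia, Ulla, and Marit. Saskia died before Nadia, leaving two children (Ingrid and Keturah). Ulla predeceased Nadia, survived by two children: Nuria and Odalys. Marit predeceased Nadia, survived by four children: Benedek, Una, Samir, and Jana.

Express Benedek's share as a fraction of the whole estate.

The entire €1,180,000 passes to the descendants.
No child survives, so the initial division is made at the grandchildren's generation.
That amount (€1,180,000) is divided into 8 shares of €147,500: Ingrid, Keturah, Nuria, Odalys, Benedek, Una, Samir, and Jana each take €147,500.

Benedek receives 1/8 of the estate.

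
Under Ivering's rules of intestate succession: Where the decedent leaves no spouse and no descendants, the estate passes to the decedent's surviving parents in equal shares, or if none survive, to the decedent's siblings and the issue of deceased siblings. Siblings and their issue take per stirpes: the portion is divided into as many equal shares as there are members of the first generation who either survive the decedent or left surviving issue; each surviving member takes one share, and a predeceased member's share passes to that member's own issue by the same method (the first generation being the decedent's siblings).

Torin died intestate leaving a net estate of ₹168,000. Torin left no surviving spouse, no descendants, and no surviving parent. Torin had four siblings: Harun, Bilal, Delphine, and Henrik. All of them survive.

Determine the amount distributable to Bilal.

Bilal receives ₹42,000.

The entire ₹168,000 passes to the siblings and their issue.
That amount (₹168,000) is divided into 4 shares of ₹42,000: Harun, Bilal, Delphine, and Henrik each take ₹42,000.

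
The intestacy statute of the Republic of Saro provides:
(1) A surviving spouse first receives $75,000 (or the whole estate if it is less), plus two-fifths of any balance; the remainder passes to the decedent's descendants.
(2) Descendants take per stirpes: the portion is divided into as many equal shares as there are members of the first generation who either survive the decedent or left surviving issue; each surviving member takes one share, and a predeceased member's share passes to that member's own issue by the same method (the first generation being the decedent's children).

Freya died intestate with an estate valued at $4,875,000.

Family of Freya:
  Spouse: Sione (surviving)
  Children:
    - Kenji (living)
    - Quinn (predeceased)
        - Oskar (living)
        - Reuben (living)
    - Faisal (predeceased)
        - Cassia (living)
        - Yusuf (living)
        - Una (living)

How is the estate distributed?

Sione first takes $75,000, leaving a balance of $4,800,000. Sione then takes two-fifths of the balance ($1,920,000), for a total of $1,995,000. The remaining $2,880,000 passes to the descendants.
The descendants' portion ($2,880,000) is divided into 3 shares of $960,000: Kenji takes $960,000; Quinn's $960,000 share passes to Quinn's issue; Faisal's $960,000 share passes to Faisal's issue.
Quinn's share ($960,000) is divided into 2 shares of $480,000: Oskar and Reuben each take $480,000.
Faisal's share ($960,000) is divided into 3 shares of $320,000: Cassia, Yusuf, and Una each take $320,000.

Sione: $1,995,000; Kenji: $960,000; Oskar: $480,000; Reuben: $480,000; Cassia: $320,000; Yusuf: $320,000; Una: $320,000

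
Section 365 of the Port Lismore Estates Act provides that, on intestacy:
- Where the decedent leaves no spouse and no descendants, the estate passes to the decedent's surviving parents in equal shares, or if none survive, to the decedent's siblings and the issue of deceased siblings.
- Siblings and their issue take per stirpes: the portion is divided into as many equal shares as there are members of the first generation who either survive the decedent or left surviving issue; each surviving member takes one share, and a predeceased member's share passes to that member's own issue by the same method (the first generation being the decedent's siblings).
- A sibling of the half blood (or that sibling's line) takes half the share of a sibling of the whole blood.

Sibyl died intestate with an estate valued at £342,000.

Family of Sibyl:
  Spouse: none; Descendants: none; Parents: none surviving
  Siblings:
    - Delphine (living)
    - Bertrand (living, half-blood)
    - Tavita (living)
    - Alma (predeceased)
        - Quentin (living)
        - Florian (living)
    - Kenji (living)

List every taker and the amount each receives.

The entire £342,000 passes to the siblings and their issue.
Counting each half-blood sibling's line as half a unit, there are 9/2 units in £342,000, so one unit is £76,000. Whole-blood lines (Delphine, Tavita, Alma, and Kenji) take £76,000 each; half-blood lines (Bertrand) take £38,000 each.
Alma's share (£76,000) is divided into 2 shares of £38,000: Quentin and Florian each take £38,000.

Delphine: £76,000; Bertrand: £38,000; Tavita: £76,000; Quentin: £38,000; Florian: £38,000; Kenji: £76,000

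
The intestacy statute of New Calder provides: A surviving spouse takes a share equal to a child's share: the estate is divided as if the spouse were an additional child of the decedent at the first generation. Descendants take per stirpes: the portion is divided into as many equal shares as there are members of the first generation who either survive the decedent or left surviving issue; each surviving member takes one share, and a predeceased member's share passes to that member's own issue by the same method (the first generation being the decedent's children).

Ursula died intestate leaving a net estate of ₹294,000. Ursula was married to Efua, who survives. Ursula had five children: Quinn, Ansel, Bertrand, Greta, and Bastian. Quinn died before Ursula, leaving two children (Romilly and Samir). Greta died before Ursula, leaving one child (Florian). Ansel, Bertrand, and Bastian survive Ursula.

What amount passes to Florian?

The spouse counts as an additional share at the children's level, so there are 6 primary shares of ₹49,000. Efua takes one such share (₹49,000).
The children's combined portion (₹245,000) is divided into 5 shares of ₹49,000: Ansel, Bertrand, and Bastian each take ₹49,000; Quinn's ₹49,000 share passes to Quinn's issue; Greta's ₹49,000 share passes to Greta's issue.
Quinn's share (₹49,000) is divided into 2 shares of ₹24,500: Romilly and Samir each take ₹24,500.
Greta's share (₹49,000) passes entirely to Florian.

Florian receives ₹49,000.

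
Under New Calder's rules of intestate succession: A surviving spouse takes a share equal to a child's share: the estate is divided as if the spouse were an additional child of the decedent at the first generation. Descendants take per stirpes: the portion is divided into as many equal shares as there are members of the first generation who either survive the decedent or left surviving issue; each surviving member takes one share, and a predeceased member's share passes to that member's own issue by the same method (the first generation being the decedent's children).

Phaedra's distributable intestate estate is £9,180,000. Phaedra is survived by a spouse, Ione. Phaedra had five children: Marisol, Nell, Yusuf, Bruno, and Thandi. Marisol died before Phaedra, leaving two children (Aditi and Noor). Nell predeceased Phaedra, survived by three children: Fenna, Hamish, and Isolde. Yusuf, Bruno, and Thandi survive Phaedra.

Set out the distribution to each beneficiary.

Ione: £1,530,000; Aditi: £765,000; Noor: £765,000; Fenna: £510,000; Hamish: £510,000; Isolde: £510,000; Yusuf: £1,530,000; Bruno: £1,530,000; Thandi: £1,530,000

The spouse counts as an additional share at the children's level, so there are 6 primary shares of £1,530,000. Ione takes one such share (£1,530,000).
The children's combined portion (£7,650,000) is divided into 5 shares of £1,530,000: Yusuf, Bruno, and Thandi each take £1,530,000; Marisol's £1,530,000 share passes to Marisol's issue; Nell's £1,530,000 share passes to Nell's issue.
Marisol's share (£1,530,000) is divided into 2 shares of £765,000: Aditi and Noor each take £765,000.
Nell's share (£1,530,000) is divided into 3 shares of £510,000: Fenna, Hamish, and Isolde each take £510,000.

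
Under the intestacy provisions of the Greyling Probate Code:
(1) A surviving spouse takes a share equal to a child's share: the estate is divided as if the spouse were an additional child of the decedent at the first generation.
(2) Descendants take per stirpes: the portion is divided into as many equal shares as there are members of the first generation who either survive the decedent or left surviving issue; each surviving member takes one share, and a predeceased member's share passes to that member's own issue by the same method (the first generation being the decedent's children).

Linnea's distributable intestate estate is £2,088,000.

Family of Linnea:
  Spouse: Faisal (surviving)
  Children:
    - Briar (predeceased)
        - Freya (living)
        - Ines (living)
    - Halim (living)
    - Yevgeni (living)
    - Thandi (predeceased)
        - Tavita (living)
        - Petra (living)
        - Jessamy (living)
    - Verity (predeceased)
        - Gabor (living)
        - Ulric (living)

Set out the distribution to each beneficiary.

Faisal: £348,000; Freya: £174,000; Ines: £174,000; Halim: £348,000; Yevgeni: £348,000; Tavita: £116,000; Petra: £116,000; Jessamy: £116,000; Gabor: £174,000; Ulric: £174,000

The spouse counts as an additional share at the children's level, so there are 6 primary shares of £348,000. Faisal takes one such share (£348,000).
The children's combined portion (£1,740,000) is divided into 5 shares of £348,000: Halim and Yevgeni each take £348,000; Briar's £348,000 share passes to Briar's issue; Thandi's £348,000 share passes to Thandi's issue; Verity's £348,000 share passes to Verity's issue.
Briar's share (£348,000) is divided into 2 shares of £174,000: Freya and Ines each take £174,000.
Thandi's share (£348,000) is divided into 3 shares of £116,000: Tavita, Petra, and Jessamy each take £116,000.
Verity's share (£348,000) is divided into 2 shares of £174,000: Gabor and Ulric each take £174,000.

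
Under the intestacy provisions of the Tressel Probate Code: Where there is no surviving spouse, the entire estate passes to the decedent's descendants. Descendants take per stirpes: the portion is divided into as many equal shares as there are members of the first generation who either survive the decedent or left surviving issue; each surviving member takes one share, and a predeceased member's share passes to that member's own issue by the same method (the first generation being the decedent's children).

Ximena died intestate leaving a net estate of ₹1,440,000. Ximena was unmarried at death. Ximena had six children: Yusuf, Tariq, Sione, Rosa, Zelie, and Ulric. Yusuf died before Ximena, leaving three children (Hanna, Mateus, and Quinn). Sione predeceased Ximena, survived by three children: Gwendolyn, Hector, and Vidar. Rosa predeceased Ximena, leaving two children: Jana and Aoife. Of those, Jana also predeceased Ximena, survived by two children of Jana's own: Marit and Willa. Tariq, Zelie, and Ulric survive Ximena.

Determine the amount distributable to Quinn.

The entire ₹1,440,000 passes to the descendants.
That amount (₹1,440,000) is divided into 6 shares of ₹240,000: Tariq, Zelie, and Ulric each take ₹240,000; Yusuf's ₹240,000 share passes to Yusuf's issue; Sione's ₹240,000 share passes to Sione's issue; Rosa's ₹240,000 share passes to Rosa's issue.
Yusuf's share (₹240,000) is divided into 3 shares of ₹80,000: Hanna, Mateus, and Quinn each take ₹80,000.
Sione's share (₹240,000) is divided into 3 shares of ₹80,000: Gwendolyn, Hector, and Vidar each take ₹80,000.
Rosa's share (₹240,000) is divided into 2 shares of ₹120,000: Aoife takes ₹120,000; Jana's ₹120,000 share passes to Jana's issue.
Jana's share (₹120,000) is divided into 2 shares of ₹60,000: Marit and Willa each take ₹60,000.

Quinn receives ₹80,000.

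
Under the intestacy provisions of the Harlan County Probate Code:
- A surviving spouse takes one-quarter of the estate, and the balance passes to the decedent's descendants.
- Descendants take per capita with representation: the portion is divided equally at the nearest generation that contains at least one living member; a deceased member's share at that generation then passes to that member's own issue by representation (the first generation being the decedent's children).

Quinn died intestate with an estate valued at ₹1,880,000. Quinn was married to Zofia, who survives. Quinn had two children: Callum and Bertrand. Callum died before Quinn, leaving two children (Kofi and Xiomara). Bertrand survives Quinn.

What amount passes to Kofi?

Zofia takes one-quarter of ₹1,880,000 = ₹470,000. The remaining ₹1,410,000 passes to the descendants.
The descendants' portion (₹1,410,000) is divided into 2 shares of ₹705,000: Bertrand takes ₹705,000; Callum's ₹705,000 share passes to Callum's issue.
Callum's share (₹705,000) is divided into 2 shares of ₹352,500: Kofi and Xiomara each take ₹352,500.

Kofi receives ₹352,500.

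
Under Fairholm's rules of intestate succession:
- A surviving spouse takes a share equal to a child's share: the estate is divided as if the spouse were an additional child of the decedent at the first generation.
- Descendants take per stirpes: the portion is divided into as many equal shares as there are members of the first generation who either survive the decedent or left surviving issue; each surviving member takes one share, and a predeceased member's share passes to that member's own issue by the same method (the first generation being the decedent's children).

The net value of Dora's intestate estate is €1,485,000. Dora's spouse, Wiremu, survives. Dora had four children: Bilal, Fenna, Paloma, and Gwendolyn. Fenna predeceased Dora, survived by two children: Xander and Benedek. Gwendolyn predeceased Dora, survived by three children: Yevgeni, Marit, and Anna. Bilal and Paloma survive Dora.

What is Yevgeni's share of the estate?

The spouse counts as an additional share at the children's level, so there are 5 primary shares of €297,000. Wiremu takes one such share (€297,000).
The children's combined portion (€1,188,000) is divided into 4 shares of €297,000: Bilal and Paloma each take €297,000; Fenna's €297,000 share passes to Fenna's issue; Gwendolyn's €297,000 share passes to Gwendolyn's issue.
Fenna's share (€297,000) is divided into 2 shares of €148,500: Xander and Benedek each take €148,500.
Gwendolyn's share (€297,000) is divided into 3 shares of €99,000: Yevgeni, Marit, and Anna each take €99,000.

Yevgeni receives €99,000.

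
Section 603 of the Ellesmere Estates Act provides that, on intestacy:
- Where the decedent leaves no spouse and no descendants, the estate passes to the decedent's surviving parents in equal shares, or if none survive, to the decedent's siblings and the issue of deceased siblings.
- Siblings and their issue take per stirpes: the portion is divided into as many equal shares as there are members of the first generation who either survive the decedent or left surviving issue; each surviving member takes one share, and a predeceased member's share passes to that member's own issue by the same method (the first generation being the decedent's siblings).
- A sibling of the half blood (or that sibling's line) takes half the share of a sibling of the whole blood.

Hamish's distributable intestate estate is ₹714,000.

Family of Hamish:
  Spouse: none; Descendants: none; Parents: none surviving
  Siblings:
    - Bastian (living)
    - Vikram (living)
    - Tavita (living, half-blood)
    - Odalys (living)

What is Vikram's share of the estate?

The entire ₹714,000 passes to the siblings and their issue.
Counting each half-blood sibling's line as half a unit, there are 7/2 units in ₹714,000, so one unit is ₹204,000. Whole-blood lines (Bastian, Vikram, and Odalys) take ₹204,000 each; half-blood lines (Tavita) take ₹102,000 each.

Vikram receives ₹204,000.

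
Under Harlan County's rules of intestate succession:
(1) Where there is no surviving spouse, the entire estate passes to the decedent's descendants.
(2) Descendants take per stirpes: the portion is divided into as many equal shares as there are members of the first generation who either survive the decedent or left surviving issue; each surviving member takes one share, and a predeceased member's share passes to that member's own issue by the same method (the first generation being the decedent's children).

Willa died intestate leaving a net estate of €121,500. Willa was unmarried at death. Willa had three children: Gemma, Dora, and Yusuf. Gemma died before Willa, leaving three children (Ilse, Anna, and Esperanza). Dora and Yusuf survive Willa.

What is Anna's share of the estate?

Anna receives €13,500.

The entire €121,500 passes to the descendants.
That amount (€121,500) is divided into 3 shares of €40,500: Dora and Yusuf each take €40,500; Gemma's €40,500 share passes to Gemma's issue.
Gemma's share (€40,500) is divided into 3 shares of €13,500: Ilse, Anna, and Esperanza each take €13,500.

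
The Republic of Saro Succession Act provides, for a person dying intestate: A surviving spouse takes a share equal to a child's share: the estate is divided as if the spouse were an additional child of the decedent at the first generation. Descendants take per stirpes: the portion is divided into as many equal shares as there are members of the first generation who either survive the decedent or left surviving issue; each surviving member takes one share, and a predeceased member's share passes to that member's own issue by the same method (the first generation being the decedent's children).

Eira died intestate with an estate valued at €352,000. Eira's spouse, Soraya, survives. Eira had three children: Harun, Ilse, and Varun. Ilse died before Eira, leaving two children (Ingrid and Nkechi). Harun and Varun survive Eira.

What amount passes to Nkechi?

The spouse counts as an additional share at the children's level, so there are 4 primary shares of €88,000. Soraya takes one such share (€88,000).
The children's combined portion (€264,000) is divided into 3 shares of €88,000: Harun and Varun each take €88,000; Ilse's €88,000 share passes to Ilse's issue.
Ilse's share (€88,000) is divided into 2 shares of €44,000: Ingrid and Nkechi each take €44,000.

Nkechi receives €44,000.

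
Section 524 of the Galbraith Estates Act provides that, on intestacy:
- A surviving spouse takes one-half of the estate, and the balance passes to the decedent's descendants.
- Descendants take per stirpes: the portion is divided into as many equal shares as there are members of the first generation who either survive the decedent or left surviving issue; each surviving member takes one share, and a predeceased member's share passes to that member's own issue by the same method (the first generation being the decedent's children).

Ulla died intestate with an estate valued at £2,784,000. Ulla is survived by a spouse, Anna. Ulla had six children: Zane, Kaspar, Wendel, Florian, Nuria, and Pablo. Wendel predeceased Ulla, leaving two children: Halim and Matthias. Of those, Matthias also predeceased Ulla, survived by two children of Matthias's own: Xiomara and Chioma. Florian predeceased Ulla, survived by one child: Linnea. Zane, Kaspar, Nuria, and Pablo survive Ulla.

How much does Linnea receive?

Linnea receives £232,000.

Anna takes one-half of £2,784,000 = £1,392,000. The remaining £1,392,000 passes to the descendants.
The descendants' portion (£1,392,000) is divided into 6 shares of £232,000: Zane, Kaspar, Nuria, and Pablo each take £232,000; Wendel's £232,000 share passes to Wendel's issue; Florian's £232,000 share passes to Florian's issue.
Wendel's share (£232,000) is divided into 2 shares of £116,000: Halim takes £116,000; Matthias's £116,000 share passes to Matthias's issue.
Matthias's share (£116,000) is divided into 2 shares of £58,000: Xiomara and Chioma each take £58,000.
Florian's share (£232,000) passes entirely to Linnea.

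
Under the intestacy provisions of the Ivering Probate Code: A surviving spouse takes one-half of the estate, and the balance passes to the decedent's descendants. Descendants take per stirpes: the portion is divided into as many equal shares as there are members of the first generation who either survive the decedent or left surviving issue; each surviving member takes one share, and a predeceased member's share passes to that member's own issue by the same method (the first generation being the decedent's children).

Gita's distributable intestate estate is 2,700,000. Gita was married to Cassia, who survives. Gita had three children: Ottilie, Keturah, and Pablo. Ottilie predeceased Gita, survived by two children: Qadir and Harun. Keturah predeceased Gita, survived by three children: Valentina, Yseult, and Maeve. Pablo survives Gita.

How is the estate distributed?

Cassia: 1,350,000; Qadir: 225,000; Harun: 225,000; Valentina: 150,000; Yseult: 150,000; Maeve: 150,000; Pablo: 450,000

Cassia takes one-half of 2,700,000 = 1,350,000. The remaining 1,350,000 passes to the descendants.
The descendants' portion (1,350,000) is divided into 3 shares of 450,000: Pablo takes 450,000; Ottilie's 450,000 share passes to Ottilie's issue; Keturah's 450,000 share passes to Keturah's issue.
Ottilie's share (450,000) is divided into 2 shares of 225,000: Qadir and Harun each take 225,000.
Keturah's share (450,000) is divided into 3 shares of 150,000: Valentina, Yseult, and Maeve each take 150,000.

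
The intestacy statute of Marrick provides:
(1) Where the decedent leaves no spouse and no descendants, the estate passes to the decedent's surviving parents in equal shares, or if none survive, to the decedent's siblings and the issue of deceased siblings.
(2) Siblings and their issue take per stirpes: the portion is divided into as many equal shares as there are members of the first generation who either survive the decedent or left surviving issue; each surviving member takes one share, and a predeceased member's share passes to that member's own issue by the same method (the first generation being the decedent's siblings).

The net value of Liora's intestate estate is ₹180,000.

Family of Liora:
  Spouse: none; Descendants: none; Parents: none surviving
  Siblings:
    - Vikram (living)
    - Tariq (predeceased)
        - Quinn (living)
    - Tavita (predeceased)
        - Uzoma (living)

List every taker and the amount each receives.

Vikram: ₹60,000; Quinn: ₹60,000; Uzoma: ₹60,000

The entire ₹180,000 passes to the siblings and their issue.
That amount (₹180,000) is divided into 3 shares of ₹60,000: Vikram takes ₹60,000; Tariq's ₹60,000 share passes to Tariq's issue; Tavita's ₹60,000 share passes to Tavita's issue.
Tariq's share (₹60,000) passes entirely to Quinn.
Tavita's share (₹60,000) passes entirely to Uzoma.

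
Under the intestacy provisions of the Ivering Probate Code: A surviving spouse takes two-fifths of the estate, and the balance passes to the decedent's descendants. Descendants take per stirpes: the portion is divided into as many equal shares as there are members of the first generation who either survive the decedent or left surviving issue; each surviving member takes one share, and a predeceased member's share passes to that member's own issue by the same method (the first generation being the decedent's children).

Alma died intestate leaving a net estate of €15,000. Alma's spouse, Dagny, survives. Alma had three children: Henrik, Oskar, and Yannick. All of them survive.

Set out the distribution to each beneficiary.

Dagny: €6,000; Henrik: €3,000; Oskar: €3,000; Yannick: €3,000

Dagny takes two-fifths of €15,000 = €6,000. The remaining €9,000 passes to the descendants.
The descendants' portion (€9,000) is divided into 3 shares of €3,000: Henrik, Oskar, and Yannick each take €3,000.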